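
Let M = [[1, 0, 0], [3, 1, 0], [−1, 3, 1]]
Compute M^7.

[[1, 0, 0], [21, 1, 0], [182, 21, 1]]

M = I + N where N = [[0, 0, 0], [3, 0, 0], [−1, 3, 0]] is strictly lower-triangular, so N^3 = 0.
(I + N)^7 = I + 7·N + 21·N^2 = [[1, 0, 0], [21, 1, 0], [182, 21, 1]].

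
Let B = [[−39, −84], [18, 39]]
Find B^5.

[[−3159, −6804], [1458, 3159]]

tr B = 0 and det B = −9, so the characteristic polynomial is λ² − (0)λ + (−9) with roots −3 and 3.
Eigenvectors give P = [[−7, 2], [3, −1]] with P⁻¹ = [[−1, −2], [−3, −7]], and B = P·diag(−3, 3)·P⁻¹.
Then B^5 = P·diag(−243, 243)·P⁻¹ = [[1701, 486], [−729, −243]] · [[−1, −2], [−3, −7]] = [[−3159, −6804], [1458, 3159]].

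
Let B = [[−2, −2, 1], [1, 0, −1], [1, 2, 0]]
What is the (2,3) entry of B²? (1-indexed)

1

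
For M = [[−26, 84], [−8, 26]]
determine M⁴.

[[16, 0], [0, 16]]

tr M = 0 and det M = −4, so the characteristic polynomial is λ² − (0)λ + (−4) with roots −2 and 2.
Eigenvectors give P = [[−7, −3], [−2, −1]] with P⁻¹ = [[−1, 3], [2, −7]], and M = P·diag(−2, 2)·P⁻¹.
Then M⁴ = P·diag(16, 16)·P⁻¹ = [[−112, −48], [−32, −16]] · [[−1, 3], [2, −7]] = [[16, 0], [0, 16]].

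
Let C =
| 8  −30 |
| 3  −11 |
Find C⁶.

tr C = −3 and det C = 2, so the characteristic polynomial is λ² − (−3)λ + (2) with roots −1 and −2.
Eigenvectors give P = [[10, 3], [3, 1]] with P⁻¹ = [[1, −3], [−3, 10]], and C = P·diag(−1, −2)·P⁻¹.
Then C⁶ = P·diag(1, 64)·P⁻¹ = [[10, 192], [3, 64]] · [[1, −3], [−3, 10]] = [[−566, 1890], [−189, 631]].

[[−566, 1890], [−189, 631]]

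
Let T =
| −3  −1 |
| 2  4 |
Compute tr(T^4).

241

T^2 = [[7, −1], [2, 14]]
T^3 = [[−23, −11], [22, 54]]
T^4 = [[47, −21], [42, 194]]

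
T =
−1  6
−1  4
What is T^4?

[[−29, 90], [−15, 46]]

tr T = 3 and det T = 2, so the characteristic polynomial is λ² − (3)λ + (2) with roots 2 and 1.
Eigenvectors give P = [[−2, 3], [−1, 1]] with P⁻¹ = [[1, −3], [1, −2]], and T = P·diag(2, 1)·P⁻¹.
Then T^4 = P·diag(16, 1)·P⁻¹ = [[−32, 3], [−16, 1]] · [[1, −3], [1, −2]] = [[−29, 90], [−15, 46]].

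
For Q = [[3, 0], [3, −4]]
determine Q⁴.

[[81, 0], [−75, 256]]

Q² = [[9, 0], [−3, 16]]
Q³ = [[27, 0], [39, −64]]
Q⁴ = [[81, 0], [−75, 256]]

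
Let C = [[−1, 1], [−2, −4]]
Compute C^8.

[[−6049, −6305], [12610, 12866]]

tr C = −5 and det C = 6, so the characteristic polynomial is λ² − (−5)λ + (6) with roots −2 and −3.
Eigenvectors give P = [[1, −1], [−1, 2]] with P⁻¹ = [[2, 1], [1, 1]], and C = P·diag(−2, −3)·P⁻¹.
Then C^8 = P·diag(256, 6561)·P⁻¹ = [[256, −6561], [−256, 13122]] · [[2, 1], [1, 1]] = [[−6049, −6305], [12610, 12866]].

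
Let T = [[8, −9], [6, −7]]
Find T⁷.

tr T = 1 and det T = −2, so the characteristic polynomial is λ² − (1)λ + (−2) with roots 2 and −1.
Eigenvectors give P = [[3, 1], [2, 1]] with P⁻¹ = [[1, −1], [−2, 3]], and T = P·diag(2, −1)·P⁻¹.
Then T⁷ = P·diag(128, −1)·P⁻¹ = [[384, −1], [256, −1]] · [[1, −1], [−2, 3]] = [[386, −387], [258, −259]].

[[386, −387], [258, −259]]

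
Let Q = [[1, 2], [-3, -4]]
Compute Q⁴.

[[-29, -30], [45, 46]]

tr Q = -3 and det Q = 2, so the characteristic polynomial is λ² − (-3)λ + (2) with roots -1 and -2.
Eigenvectors give P = [[-1, 2], [1, -3]] with P⁻¹ = [[-3, -2], [-1, -1]], and Q = P·diag(-1, -2)·P⁻¹.
Then Q⁴ = P·diag(1, 16)·P⁻¹ = [[-1, 32], [1, -48]] · [[-3, -2], [-1, -1]] = [[-29, -30], [45, 46]].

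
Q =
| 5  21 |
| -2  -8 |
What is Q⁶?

tr Q = -3 and det Q = 2, so the characteristic polynomial is λ² − (-3)λ + (2) with roots -2 and -1.
Eigenvectors give P = [[3, -7], [-1, 2]] with P⁻¹ = [[-2, -7], [-1, -3]], and Q = P·diag(-2, -1)·P⁻¹.
Then Q⁶ = P·diag(64, 1)·P⁻¹ = [[192, -7], [-64, 2]] · [[-2, -7], [-1, -3]] = [[-377, -1323], [126, 442]].

[[-377, -1323], [126, 442]]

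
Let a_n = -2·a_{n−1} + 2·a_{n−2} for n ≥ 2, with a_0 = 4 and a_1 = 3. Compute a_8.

-64

With companion matrix A = [[-2, 2], [1, 0]], [a_n, a_{n−1}]ᵀ = A·[a_{n−1}, a_{n−2}]ᵀ, so [a_8, a_7]ᵀ = A⁷·[a_1, a_0]ᵀ.
A⁷ = [[-896, 656], [328, -240]], giving [a_8, a_7]ᵀ = [[-64], [24]].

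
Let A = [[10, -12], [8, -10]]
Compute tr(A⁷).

tr A = 0 and det A = -4, so the characteristic polynomial is λ² − (0)λ + (-4) with roots -2 and 2.
Eigenvectors give P = [[1, 3], [1, 2]] with P⁻¹ = [[-2, 3], [1, -1]], and A = P·diag(-2, 2)·P⁻¹.
Then A⁷ = P·diag(-128, 128)·P⁻¹ = [[-128, 384], [-128, 256]] · [[-2, 3], [1, -1]] = [[640, -768], [512, -640]].

0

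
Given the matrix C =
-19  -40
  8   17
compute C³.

[[-139, -280], [56, 113]]

tr C = -2 and det C = -3, so the characteristic polynomial is λ² − (-2)λ + (-3) with roots 1 and -3.
Eigenvectors give P = [[-2, 5], [1, -2]] with P⁻¹ = [[2, 5], [1, 2]], and C = P·diag(1, -3)·P⁻¹.
Then C³ = P·diag(1, -27)·P⁻¹ = [[-2, -135], [1, 54]] · [[2, 5], [1, 2]] = [[-139, -280], [56, 113]].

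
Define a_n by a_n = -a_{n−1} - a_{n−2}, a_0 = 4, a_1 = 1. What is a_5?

With companion matrix C = [[-1, -1], [1, 0]], [a_n, a_{n−1}]ᵀ = C·[a_{n−1}, a_{n−2}]ᵀ, so [a_5, a_4]ᵀ = C⁴·[a_1, a_0]ᵀ.
C⁴ = [[-1, -1], [1, 0]], giving [a_5, a_4]ᵀ = [[-5], [1]].

-5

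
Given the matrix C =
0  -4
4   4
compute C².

[[-16, -16], [16, 0]]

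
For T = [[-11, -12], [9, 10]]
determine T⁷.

tr T = -1 and det T = -2, so the characteristic polynomial is λ² − (-1)λ + (-2) with roots 1 and -2.
Eigenvectors give P = [[-1, 4], [1, -3]] with P⁻¹ = [[3, 4], [1, 1]], and T = P·diag(1, -2)·P⁻¹.
Then T⁷ = P·diag(1, -128)·P⁻¹ = [[-1, -512], [1, 384]] · [[3, 4], [1, 1]] = [[-515, -516], [387, 388]].

[[-515, -516], [387, 388]]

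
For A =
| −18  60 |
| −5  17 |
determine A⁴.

[[276, −780], [65, −179]]

tr A = −1 and det A = −6, so the characteristic polynomial is λ² − (−1)λ + (−6) with roots −3 and 2.
Eigenvectors give P = [[−4, −3], [−1, −1]] with P⁻¹ = [[−1, 3], [1, −4]], and A = P·diag(−3, 2)·P⁻¹.
Then A⁴ = P·diag(81, 16)·P⁻¹ = [[−324, −48], [−81, −16]] · [[−1, 3], [1, −4]] = [[276, −780], [65, −179]].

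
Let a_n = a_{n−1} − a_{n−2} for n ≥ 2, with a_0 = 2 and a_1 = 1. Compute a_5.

1

With companion matrix T = [[1, −1], [1, 0]], [a_n, a_{n−1}]ᵀ = T·[a_{n−1}, a_{n−2}]ᵀ, so [a_5, a_4]ᵀ = T^4·[a_1, a_0]ᵀ.
T^4 = [[−1, 1], [−1, 0]], giving [a_5, a_4]ᵀ = [[1], [−1]].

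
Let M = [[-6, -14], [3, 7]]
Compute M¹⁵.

M² = M (a projection; rank 1, trace 1), so M¹⁵ = M.

[[-6, -14], [3, 7]]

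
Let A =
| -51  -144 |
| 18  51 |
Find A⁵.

tr A = 0 and det A = -9, so the characteristic polynomial is λ² − (0)λ + (-9) with roots 3 and -3.
Eigenvectors give P = [[-8, -3], [3, 1]] with P⁻¹ = [[1, 3], [-3, -8]], and A = P·diag(3, -3)·P⁻¹.
Then A⁵ = P·diag(243, -243)·P⁻¹ = [[-1944, 729], [729, -243]] · [[1, 3], [-3, -8]] = [[-4131, -11664], [1458, 4131]].

[[-4131, -11664], [1458, 4131]]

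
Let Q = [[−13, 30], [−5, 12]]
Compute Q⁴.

[[211, −390], [65, −114]]

tr Q = −1 and det Q = −6, so the characteristic polynomial is λ² − (−1)λ + (−6) with roots −3 and 2.
Eigenvectors give P = [[3, 2], [1, 1]] with P⁻¹ = [[1, −2], [−1, 3]], and Q = P·diag(−3, 2)·P⁻¹.
Then Q⁴ = P·diag(81, 16)·P⁻¹ = [[243, 32], [81, 16]] · [[1, −2], [−1, 3]] = [[211, −390], [65, −114]].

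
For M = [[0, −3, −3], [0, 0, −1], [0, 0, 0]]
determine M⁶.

[[0, 0, 0], [0, 0, 0], [0, 0, 0]]

M is strictly triangular, hence nilpotent: M³ = 0, so M⁶ = 0.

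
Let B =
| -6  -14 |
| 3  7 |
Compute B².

[[-6, -14], [3, 7]]

B² = B (a projection; rank 1, trace 1), so B² = B.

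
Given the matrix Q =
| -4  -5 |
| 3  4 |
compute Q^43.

Q² = I (check: tr Q = 0 and det Q = -1), so Q^43 = Q since 43 is odd.

[[-4, -5], [3, 4]]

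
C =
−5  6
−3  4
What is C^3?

[[−17, 18], [−9, 10]]

tr C = −1 and det C = −2, so the characteristic polynomial is λ² − (−1)λ + (−2) with roots −2 and 1.
Eigenvectors give P = [[2, −1], [1, −1]] with P⁻¹ = [[1, −1], [1, −2]], and C = P·diag(−2, 1)·P⁻¹.
Then C^3 = P·diag(−8, 1)·P⁻¹ = [[−16, −1], [−8, −1]] · [[1, −1], [1, −2]] = [[−17, 18], [−9, 10]].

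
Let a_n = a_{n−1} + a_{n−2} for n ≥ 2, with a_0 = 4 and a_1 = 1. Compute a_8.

73

With companion matrix A = [[1, 1], [1, 0]], [a_n, a_{n−1}]ᵀ = A·[a_{n−1}, a_{n−2}]ᵀ, so [a_8, a_7]ᵀ = A⁷·[a_1, a_0]ᵀ.
A⁷ = [[21, 13], [13, 8]], giving [a_8, a_7]ᵀ = [[73], [45]].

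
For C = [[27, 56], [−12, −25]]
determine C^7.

[[15315, 30632], [−6564, −13129]]

tr C = 2 and det C = −3, so the characteristic polynomial is λ² − (2)λ + (−3) with roots −1 and 3.
Eigenvectors give P = [[2, −7], [−1, 3]] with P⁻¹ = [[−3, −7], [−1, −2]], and C = P·diag(−1, 3)·P⁻¹.
Then C^7 = P·diag(−1, 2187)·P⁻¹ = [[−2, −15309], [1, 6561]] · [[−3, −7], [−1, −2]] = [[15315, 30632], [−6564, −13129]].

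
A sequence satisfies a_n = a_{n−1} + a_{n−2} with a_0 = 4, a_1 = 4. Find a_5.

32

With companion matrix C = [[1, 1], [1, 0]], [a_n, a_{n−1}]ᵀ = C·[a_{n−1}, a_{n−2}]ᵀ, so [a_5, a_4]ᵀ = C⁴·[a_1, a_0]ᵀ.
C⁴ = [[5, 3], [3, 2]], giving [a_5, a_4]ᵀ = [[32], [20]].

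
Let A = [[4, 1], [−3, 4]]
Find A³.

A² = [[13, 8], [−24, 13]]
A³ = [[28, 45], [−135, 28]]

[[28, 45], [−135, 28]]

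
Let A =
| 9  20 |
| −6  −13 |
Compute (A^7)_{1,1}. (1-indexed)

tr A = −4 and det A = 3, so the characteristic polynomial is λ² − (−4)λ + (3) with roots −1 and −3.
Eigenvectors give P = [[−2, −5], [1, 3]] with P⁻¹ = [[−3, −5], [1, 2]], and A = P·diag(−1, −3)·P⁻¹.
Then A^7 = P·diag(−1, −2187)·P⁻¹ = [[2, 10935], [−1, −6561]] · [[−3, −5], [1, 2]] = [[10929, 21860], [−6558, −13117]].

10929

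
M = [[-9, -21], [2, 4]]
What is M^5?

[[-1509, -4431], [422, 1234]]

tr M = -5 and det M = 6, so the characteristic polynomial is λ² − (-5)λ + (6) with roots -3 and -2.
Eigenvectors give P = [[-7, -3], [2, 1]] with P⁻¹ = [[-1, -3], [2, 7]], and M = P·diag(-3, -2)·P⁻¹.
Then M^5 = P·diag(-243, -32)·P⁻¹ = [[1701, 96], [-486, -32]] · [[-1, -3], [2, 7]] = [[-1509, -4431], [422, 1234]].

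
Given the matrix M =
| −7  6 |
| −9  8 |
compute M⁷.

[[−259, 258], [−387, 386]]

tr M = 1 and det M = −2, so the characteristic polynomial is λ² − (1)λ + (−2) with roots 2 and −1.
Eigenvectors give P = [[−2, 1], [−3, 1]] with P⁻¹ = [[1, −1], [3, −2]], and M = P·diag(2, −1)·P⁻¹.
Then M⁷ = P·diag(128, −1)·P⁻¹ = [[−256, −1], [−384, −1]] · [[1, −1], [3, −2]] = [[−259, 258], [−387, 386]].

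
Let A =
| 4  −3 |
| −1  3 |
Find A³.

A² = [[19, −21], [−7, 12]]
A³ = [[97, −120], [−40, 57]]

[[97, −120], [−40, 57]]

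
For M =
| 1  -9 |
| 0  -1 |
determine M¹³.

M² = I (check: tr M = 0 and det M = -1), so M¹³ = M since 13 is odd.

[[1, -9], [0, -1]]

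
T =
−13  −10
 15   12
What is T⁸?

[[19171, 12610], [−18915, −12354]]

tr T = −1 and det T = −6, so the characteristic polynomial is λ² − (−1)λ + (−6) with roots −3 and 2.
Eigenvectors give P = [[−1, −2], [1, 3]] with P⁻¹ = [[−3, −2], [1, 1]], and T = P·diag(−3, 2)·P⁻¹.
Then T⁸ = P·diag(6561, 256)·P⁻¹ = [[−6561, −512], [6561, 768]] · [[−3, −2], [1, 1]] = [[19171, 12610], [−18915, −12354]].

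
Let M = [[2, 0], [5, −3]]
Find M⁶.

tr M = −1 and det M = −6, so the characteristic polynomial is λ² − (−1)λ + (−6) with roots 2 and −3.
Eigenvectors give P = [[1, 0], [1, −1]] with P⁻¹ = [[1, 0], [1, −1]], and M = P·diag(2, −3)·P⁻¹.
Then M⁶ = P·diag(64, 729)·P⁻¹ = [[64, 0], [64, −729]] · [[1, 0], [1, −1]] = [[64, 0], [−665, 729]].

[[64, 0], [−665, 729]]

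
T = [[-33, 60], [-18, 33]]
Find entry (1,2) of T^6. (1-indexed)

tr T = 0 and det T = -9, so the characteristic polynomial is λ² − (0)λ + (-9) with roots -3 and 3.
Eigenvectors give P = [[2, -5], [1, -3]] with P⁻¹ = [[3, -5], [1, -2]], and T = P·diag(-3, 3)·P⁻¹.
Then T^6 = P·diag(729, 729)·P⁻¹ = [[1458, -3645], [729, -2187]] · [[3, -5], [1, -2]] = [[729, 0], [0, 729]].

0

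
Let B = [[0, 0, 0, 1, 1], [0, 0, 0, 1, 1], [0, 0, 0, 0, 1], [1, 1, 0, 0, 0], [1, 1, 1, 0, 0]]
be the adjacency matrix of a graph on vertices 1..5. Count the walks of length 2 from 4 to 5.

The number of length-2 walks from vertex 4 to vertex 5 is entry (4,5) of B^2, where B is the adjacency matrix.
B^2 = [[2, 2, 1, 0, 0], [2, 2, 1, 0, 0], [1, 1, 1, 0, 0], [0, 0, 0, 2, 2], [0, 0, 0, 2, 3]]

2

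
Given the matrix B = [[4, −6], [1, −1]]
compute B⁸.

[[766, −1530], [255, −509]]

tr B = 3 and det B = 2, so the characteristic polynomial is λ² − (3)λ + (2) with roots 2 and 1.
Eigenvectors give P = [[3, 2], [1, 1]] with P⁻¹ = [[1, −2], [−1, 3]], and B = P·diag(2, 1)·P⁻¹.
Then B⁸ = P·diag(256, 1)·P⁻¹ = [[768, 2], [256, 1]] · [[1, −2], [−1, 3]] = [[766, −1530], [255, −509]].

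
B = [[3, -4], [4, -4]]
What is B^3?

B^2 = [[-7, 4], [-4, 0]]
B^3 = [[-5, 12], [-12, 16]]

[[-5, 12], [-12, 16]]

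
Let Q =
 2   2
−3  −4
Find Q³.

[[8, 12], [−18, −28]]

Q² = [[−2, −4], [6, 10]]
Q³ = [[8, 12], [−18, −28]]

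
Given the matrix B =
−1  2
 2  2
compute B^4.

[[29, 26], [26, 68]]

B^2 = [[5, 2], [2, 8]]
B^3 = [[−1, 14], [14, 20]]
B^4 = [[29, 26], [26, 68]]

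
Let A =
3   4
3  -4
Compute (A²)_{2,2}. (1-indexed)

28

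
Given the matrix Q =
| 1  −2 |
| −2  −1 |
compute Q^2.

[[5, 0], [0, 5]]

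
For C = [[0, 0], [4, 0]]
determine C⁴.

[[0, 0], [0, 0]]

C is strictly triangular, hence nilpotent: C² = 0, so C⁴ = 0.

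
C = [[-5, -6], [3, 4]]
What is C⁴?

[[31, 30], [-15, -14]]

tr C = -1 and det C = -2, so the characteristic polynomial is λ² − (-1)λ + (-2) with roots -2 and 1.
Eigenvectors give P = [[-2, -1], [1, 1]] with P⁻¹ = [[-1, -1], [1, 2]], and C = P·diag(-2, 1)·P⁻¹.
Then C⁴ = P·diag(16, 1)·P⁻¹ = [[-32, -1], [16, 1]] · [[-1, -1], [1, 2]] = [[31, 30], [-15, -14]].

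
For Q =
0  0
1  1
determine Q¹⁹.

Q² = Q (a projection; rank 1, trace 1), so Q¹⁹ = Q.

[[0, 0], [1, 1]]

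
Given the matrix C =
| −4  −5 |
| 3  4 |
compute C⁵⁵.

[[−4, −5], [3, 4]]

C² = I (check: tr C = 0 and det C = −1), so C⁵⁵ = C since 55 is odd.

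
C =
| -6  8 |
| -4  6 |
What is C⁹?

tr C = 0 and det C = -4, so the characteristic polynomial is λ² − (0)λ + (-4) with roots -2 and 2.
Eigenvectors give P = [[2, 1], [1, 1]] with P⁻¹ = [[1, -1], [-1, 2]], and C = P·diag(-2, 2)·P⁻¹.
Then C⁹ = P·diag(-512, 512)·P⁻¹ = [[-1024, 512], [-512, 512]] · [[1, -1], [-1, 2]] = [[-1536, 2048], [-1024, 1536]].

[[-1536, 2048], [-1024, 1536]]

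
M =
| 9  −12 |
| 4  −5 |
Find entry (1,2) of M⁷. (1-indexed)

−13116

tr M = 4 and det M = 3, so the characteristic polynomial is λ² − (4)λ + (3) with roots 3 and 1.
Eigenvectors give P = [[2, −3], [1, −2]] with P⁻¹ = [[2, −3], [1, −2]], and M = P·diag(3, 1)·P⁻¹.
Then M⁷ = P·diag(2187, 1)·P⁻¹ = [[4374, −3], [2187, −2]] · [[2, −3], [1, −2]] = [[8745, −13116], [4372, −6557]].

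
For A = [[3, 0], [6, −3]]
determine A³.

tr A = 0 and det A = −9, so the characteristic polynomial is λ² − (0)λ + (−9) with roots 3 and −3.
Eigenvectors give P = [[1, 0], [1, −1]] with P⁻¹ = [[1, 0], [1, −1]], and A = P·diag(3, −3)·P⁻¹.
Then A³ = P·diag(27, −27)·P⁻¹ = [[27, 0], [27, 27]] · [[1, 0], [1, −1]] = [[27, 0], [54, −27]].

[[27, 0], [54, −27]]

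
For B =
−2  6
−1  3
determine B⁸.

B² = B (a projection; rank 1, trace 1), so B⁸ = B.

[[−2, 6], [−1, 3]]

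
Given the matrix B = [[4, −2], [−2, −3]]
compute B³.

[[84, −34], [−34, −35]]

B² = [[20, −2], [−2, 13]]
B³ = [[84, −34], [−34, −35]]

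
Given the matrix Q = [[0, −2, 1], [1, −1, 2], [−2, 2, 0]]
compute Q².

[[−4, 4, −4], [−5, 3, −1], [2, 2, 2]]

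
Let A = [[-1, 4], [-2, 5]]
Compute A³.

[[-25, 52], [-26, 53]]

tr A = 4 and det A = 3, so the characteristic polynomial is λ² − (4)λ + (3) with roots 1 and 3.
Eigenvectors give P = [[2, 1], [1, 1]] with P⁻¹ = [[1, -1], [-1, 2]], and A = P·diag(1, 3)·P⁻¹.
Then A³ = P·diag(1, 27)·P⁻¹ = [[2, 27], [1, 27]] · [[1, -1], [-1, 2]] = [[-25, 52], [-26, 53]].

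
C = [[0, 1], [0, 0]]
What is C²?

[[0, 0], [0, 0]]

C is strictly triangular, hence nilpotent: C² = 0, so C² = 0.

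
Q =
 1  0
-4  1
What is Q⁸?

Q = I + N where N = [[0, 0], [-4, 0]] is strictly lower-triangular, so N² = 0.
(I + N)⁸ = I + 8·N = [[1, 0], [-32, 1]].

[[1, 0], [-32, 1]]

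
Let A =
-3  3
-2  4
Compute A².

[[3, 3], [-2, 10]]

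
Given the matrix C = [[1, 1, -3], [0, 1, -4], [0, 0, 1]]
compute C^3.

[[1, 3, -21], [0, 1, -12], [0, 0, 1]]

C = I + N where N = [[0, 1, -3], [0, 0, -4], [0, 0, 0]] is strictly upper-triangular, so N^3 = 0.
(I + N)^3 = I + 3·N + 3·N^2 = [[1, 3, -21], [0, 1, -12], [0, 0, 1]].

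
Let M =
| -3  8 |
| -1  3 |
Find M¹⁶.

[[1, 0], [0, 1]]

M² = I (check: tr M = 0 and det M = -1), so M¹⁶ = I since 16 is even.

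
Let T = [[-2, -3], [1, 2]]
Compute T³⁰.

T² = I (check: tr T = 0 and det T = -1), so T³⁰ = I since 30 is even.

[[1, 0], [0, 1]]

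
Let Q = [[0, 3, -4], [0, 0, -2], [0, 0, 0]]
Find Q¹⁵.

Q is strictly triangular, hence nilpotent: Q³ = 0, so Q¹⁵ = 0.

[[0, 0, 0], [0, 0, 0], [0, 0, 0]]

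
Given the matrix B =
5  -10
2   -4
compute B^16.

B² = B (a projection; rank 1, trace 1), so B^16 = B.

[[5, -10], [2, -4]]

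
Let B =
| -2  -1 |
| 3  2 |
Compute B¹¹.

[[-2, -1], [3, 2]]

B² = I (check: tr B = 0 and det B = -1), so B¹¹ = B since 11 is odd.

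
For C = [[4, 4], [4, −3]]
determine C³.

[[144, 116], [116, −59]]

C² = [[32, 4], [4, 25]]
C³ = [[144, 116], [116, −59]]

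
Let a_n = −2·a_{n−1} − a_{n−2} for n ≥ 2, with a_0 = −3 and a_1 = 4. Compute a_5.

With companion matrix C = [[−2, −1], [1, 0]], [a_n, a_{n−1}]ᵀ = C·[a_{n−1}, a_{n−2}]ᵀ, so [a_5, a_4]ᵀ = C⁴·[a_1, a_0]ᵀ.
C⁴ = [[5, 4], [−4, −3]], giving [a_5, a_4]ᵀ = [[8], [−7]].

8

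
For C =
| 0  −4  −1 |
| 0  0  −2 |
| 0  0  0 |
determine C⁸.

[[0, 0, 0], [0, 0, 0], [0, 0, 0]]

C is strictly triangular, hence nilpotent: C³ = 0, so C⁸ = 0.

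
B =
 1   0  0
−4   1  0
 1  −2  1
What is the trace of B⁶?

3

B = I + N where N = [[0, 0, 0], [−4, 0, 0], [1, −2, 0]] is strictly lower-triangular, so N³ = 0.
(I + N)⁶ = I + 6·N + 15·N² = [[1, 0, 0], [−24, 1, 0], [126, −12, 1]].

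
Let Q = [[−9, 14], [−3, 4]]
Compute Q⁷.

tr Q = −5 and det Q = 6, so the characteristic polynomial is λ² − (−5)λ + (6) with roots −3 and −2.
Eigenvectors give P = [[7, 2], [3, 1]] with P⁻¹ = [[1, −2], [−3, 7]], and Q = P·diag(−3, −2)·P⁻¹.
Then Q⁷ = P·diag(−2187, −128)·P⁻¹ = [[−15309, −256], [−6561, −128]] · [[1, −2], [−3, 7]] = [[−14541, 28826], [−6177, 12226]].

[[−14541, 28826], [−6177, 12226]]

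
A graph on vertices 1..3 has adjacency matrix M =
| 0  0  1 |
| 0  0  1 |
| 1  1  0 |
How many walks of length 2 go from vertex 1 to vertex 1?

1

The number of length-2 walks from vertex 1 to vertex 1 is entry (1,1) of M², where M is the adjacency matrix.
M² = [[1, 1, 0], [1, 1, 0], [0, 0, 2]]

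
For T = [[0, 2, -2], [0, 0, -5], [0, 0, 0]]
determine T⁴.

T is strictly triangular, hence nilpotent: T³ = 0, so T⁴ = 0.

[[0, 0, 0], [0, 0, 0], [0, 0, 0]]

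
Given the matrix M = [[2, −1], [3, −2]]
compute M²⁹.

M² = I (check: tr M = 0 and det M = −1), so M²⁹ = M since 29 is odd.

[[2, −1], [3, −2]]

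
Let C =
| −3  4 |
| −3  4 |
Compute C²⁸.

C² = C (a projection; rank 1, trace 1), so C²⁸ = C.

[[−3, 4], [−3, 4]]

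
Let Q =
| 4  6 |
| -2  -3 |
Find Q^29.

Q² = Q (a projection; rank 1, trace 1), so Q^29 = Q.

[[4, 6], [-2, -3]]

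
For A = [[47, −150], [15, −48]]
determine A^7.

[[20963, −69450], [6945, −23022]]

tr A = −1 and det A = −6, so the characteristic polynomial is λ² − (−1)λ + (−6) with roots 2 and −3.
Eigenvectors give P = [[10, 3], [3, 1]] with P⁻¹ = [[1, −3], [−3, 10]], and A = P·diag(2, −3)·P⁻¹.
Then A^7 = P·diag(128, −2187)·P⁻¹ = [[1280, −6561], [384, −2187]] · [[1, −3], [−3, 10]] = [[20963, −69450], [6945, −23022]].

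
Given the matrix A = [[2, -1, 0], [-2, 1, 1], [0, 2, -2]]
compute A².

[[6, -3, -1], [-6, 5, -1], [-4, -2, 6]]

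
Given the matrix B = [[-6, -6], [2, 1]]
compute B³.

tr B = -5 and det B = 6, so the characteristic polynomial is λ² − (-5)λ + (6) with roots -2 and -3.
Eigenvectors give P = [[-3, -2], [2, 1]] with P⁻¹ = [[1, 2], [-2, -3]], and B = P·diag(-2, -3)·P⁻¹.
Then B³ = P·diag(-8, -27)·P⁻¹ = [[24, 54], [-16, -27]] · [[1, 2], [-2, -3]] = [[-84, -114], [38, 49]].

[[-84, -114], [38, 49]]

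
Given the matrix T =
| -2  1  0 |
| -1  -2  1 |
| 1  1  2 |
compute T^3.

[[-1, 12, -2], [-14, -3, 4], [6, 2, 11]]

T^2 = [[3, -4, 1], [5, 4, 0], [-1, 1, 5]]
T^3 = [[-1, 12, -2], [-14, -3, 4], [6, 2, 11]]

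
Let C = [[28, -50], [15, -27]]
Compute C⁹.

tr C = 1 and det C = -6, so the characteristic polynomial is λ² − (1)λ + (-6) with roots 3 and -2.
Eigenvectors give P = [[-2, -5], [-1, -3]] with P⁻¹ = [[-3, 5], [1, -2]], and C = P·diag(3, -2)·P⁻¹.
Then C⁹ = P·diag(19683, -512)·P⁻¹ = [[-39366, 2560], [-19683, 1536]] · [[-3, 5], [1, -2]] = [[120658, -201950], [60585, -101487]].

[[120658, -201950], [60585, -101487]]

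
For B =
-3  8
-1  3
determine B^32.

B² = I (check: tr B = 0 and det B = -1), so B^32 = I since 32 is even.

[[1, 0], [0, 1]]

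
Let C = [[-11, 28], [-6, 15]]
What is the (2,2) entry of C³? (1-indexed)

tr C = 4 and det C = 3, so the characteristic polynomial is λ² − (4)λ + (3) with roots 3 and 1.
Eigenvectors give P = [[-2, -7], [-1, -3]] with P⁻¹ = [[3, -7], [-1, 2]], and C = P·diag(3, 1)·P⁻¹.
Then C³ = P·diag(27, 1)·P⁻¹ = [[-54, -7], [-27, -3]] · [[3, -7], [-1, 2]] = [[-155, 364], [-78, 183]].

183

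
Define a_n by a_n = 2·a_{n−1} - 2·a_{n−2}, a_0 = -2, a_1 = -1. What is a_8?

-32

With companion matrix M = [[2, -2], [1, 0]], [a_n, a_{n−1}]ᵀ = M·[a_{n−1}, a_{n−2}]ᵀ, so [a_8, a_7]ᵀ = M^7·[a_1, a_0]ᵀ.
M^7 = [[0, 16], [-8, 16]], giving [a_8, a_7]ᵀ = [[-32], [-24]].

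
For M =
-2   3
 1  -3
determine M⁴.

M² = [[7, -15], [-5, 12]]
M³ = [[-29, 66], [22, -51]]
M⁴ = [[124, -285], [-95, 219]]

[[124, -285], [-95, 219]]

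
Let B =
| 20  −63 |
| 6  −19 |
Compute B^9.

tr B = 1 and det B = −2, so the characteristic polynomial is λ² − (1)λ + (−2) with roots −1 and 2.
Eigenvectors give P = [[−3, 7], [−1, 2]] with P⁻¹ = [[2, −7], [1, −3]], and B = P·diag(−1, 2)·P⁻¹.
Then B^9 = P·diag(−1, 512)·P⁻¹ = [[3, 3584], [1, 1024]] · [[2, −7], [1, −3]] = [[3590, −10773], [1026, −3079]].

[[3590, −10773], [1026, −3079]]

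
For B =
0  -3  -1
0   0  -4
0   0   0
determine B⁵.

B is strictly triangular, hence nilpotent: B³ = 0, so B⁵ = 0.

[[0, 0, 0], [0, 0, 0], [0, 0, 0]]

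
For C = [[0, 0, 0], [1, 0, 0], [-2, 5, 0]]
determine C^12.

C is strictly triangular, hence nilpotent: C^3 = 0, so C^12 = 0.

[[0, 0, 0], [0, 0, 0], [0, 0, 0]]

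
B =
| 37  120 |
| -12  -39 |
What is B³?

tr B = -2 and det B = -3, so the characteristic polynomial is λ² − (-2)λ + (-3) with roots 1 and -3.
Eigenvectors give P = [[10, -3], [-3, 1]] with P⁻¹ = [[1, 3], [3, 10]], and B = P·diag(1, -3)·P⁻¹.
Then B³ = P·diag(1, -27)·P⁻¹ = [[10, 81], [-3, -27]] · [[1, 3], [3, 10]] = [[253, 840], [-84, -279]].

[[253, 840], [-84, -279]]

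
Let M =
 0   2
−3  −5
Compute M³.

[[30, 38], [−57, −65]]

tr M = −5 and det M = 6, so the characteristic polynomial is λ² − (−5)λ + (6) with roots −3 and −2.
Eigenvectors give P = [[−2, −1], [3, 1]] with P⁻¹ = [[1, 1], [−3, −2]], and M = P·diag(−3, −2)·P⁻¹.
Then M³ = P·diag(−27, −8)·P⁻¹ = [[54, 8], [−81, −8]] · [[1, 1], [−3, −2]] = [[30, 38], [−57, −65]].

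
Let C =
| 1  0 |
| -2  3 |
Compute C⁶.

[[1, 0], [-728, 729]]

tr C = 4 and det C = 3, so the characteristic polynomial is λ² − (4)λ + (3) with roots 1 and 3.
Eigenvectors give P = [[1, 0], [1, -1]] with P⁻¹ = [[1, 0], [1, -1]], and C = P·diag(1, 3)·P⁻¹.
Then C⁶ = P·diag(1, 729)·P⁻¹ = [[1, 0], [1, -729]] · [[1, 0], [1, -1]] = [[1, 0], [-728, 729]].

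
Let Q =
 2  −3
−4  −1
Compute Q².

[[16, −3], [−4, 13]]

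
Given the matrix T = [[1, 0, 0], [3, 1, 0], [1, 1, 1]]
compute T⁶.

[[1, 0, 0], [18, 1, 0], [51, 6, 1]]

T = I + N where N = [[0, 0, 0], [3, 0, 0], [1, 1, 0]] is strictly lower-triangular, so N³ = 0.
(I + N)⁶ = I + 6·N + 15·N² = [[1, 0, 0], [18, 1, 0], [51, 6, 1]].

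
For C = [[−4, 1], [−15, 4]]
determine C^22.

[[1, 0], [0, 1]]

C² = I (check: tr C = 0 and det C = −1), so C^22 = I since 22 is even.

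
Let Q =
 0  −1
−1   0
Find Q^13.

[[0, −1], [−1, 0]]

Q² = I (check: tr Q = 0 and det Q = −1), so Q^13 = Q since 13 is odd.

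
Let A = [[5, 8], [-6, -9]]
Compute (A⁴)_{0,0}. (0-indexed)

-239

tr A = -4 and det A = 3, so the characteristic polynomial is λ² − (-4)λ + (3) with roots -1 and -3.
Eigenvectors give P = [[4, -1], [-3, 1]] with P⁻¹ = [[1, 1], [3, 4]], and A = P·diag(-1, -3)·P⁻¹.
Then A⁴ = P·diag(1, 81)·P⁻¹ = [[4, -81], [-3, 81]] · [[1, 1], [3, 4]] = [[-239, -320], [240, 321]].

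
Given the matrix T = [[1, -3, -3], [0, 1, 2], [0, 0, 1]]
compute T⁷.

T = I + N where N = [[0, -3, -3], [0, 0, 2], [0, 0, 0]] is strictly upper-triangular, so N³ = 0.
(I + N)⁷ = I + 7·N + 21·N² = [[1, -21, -147], [0, 1, 14], [0, 0, 1]].

[[1, -21, -147], [0, 1, 14], [0, 0, 1]]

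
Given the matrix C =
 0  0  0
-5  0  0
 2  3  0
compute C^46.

C is strictly triangular, hence nilpotent: C^3 = 0, so C^46 = 0.

[[0, 0, 0], [0, 0, 0], [0, 0, 0]]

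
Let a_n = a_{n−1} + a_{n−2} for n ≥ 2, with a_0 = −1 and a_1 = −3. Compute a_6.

With companion matrix T = [[1, 1], [1, 0]], [a_n, a_{n−1}]ᵀ = T·[a_{n−1}, a_{n−2}]ᵀ, so [a_6, a_5]ᵀ = T⁵·[a_1, a_0]ᵀ.
T⁵ = [[8, 5], [5, 3]], giving [a_6, a_5]ᵀ = [[−29], [−18]].

−29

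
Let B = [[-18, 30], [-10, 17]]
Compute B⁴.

[[276, -390], [130, -179]]

tr B = -1 and det B = -6, so the characteristic polynomial is λ² − (-1)λ + (-6) with roots 2 and -3.
Eigenvectors give P = [[-3, 2], [-2, 1]] with P⁻¹ = [[1, -2], [2, -3]], and B = P·diag(2, -3)·P⁻¹.
Then B⁴ = P·diag(16, 81)·P⁻¹ = [[-48, 162], [-32, 81]] · [[1, -2], [2, -3]] = [[276, -390], [130, -179]].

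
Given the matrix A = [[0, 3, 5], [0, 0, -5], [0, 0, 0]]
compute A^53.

[[0, 0, 0], [0, 0, 0], [0, 0, 0]]

A is strictly triangular, hence nilpotent: A^3 = 0, so A^53 = 0.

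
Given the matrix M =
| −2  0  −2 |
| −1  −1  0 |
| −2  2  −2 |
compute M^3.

[[−28, 20, −32], [−11, 3, −10], [−22, 22, −28]]

M^2 = [[8, −4, 8], [3, 1, 2], [6, −6, 8]]
M^3 = [[−28, 20, −32], [−11, 3, −10], [−22, 22, −28]]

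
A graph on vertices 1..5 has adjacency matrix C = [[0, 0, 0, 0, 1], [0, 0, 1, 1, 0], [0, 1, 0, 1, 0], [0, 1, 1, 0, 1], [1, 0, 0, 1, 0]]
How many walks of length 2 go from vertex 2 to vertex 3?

The number of length-2 walks from vertex 2 to vertex 3 is entry (2,3) of C^2, where C is the adjacency matrix.
C^2 = [[1, 0, 0, 1, 0], [0, 2, 1, 1, 1], [0, 1, 2, 1, 1], [1, 1, 1, 3, 0], [0, 1, 1, 0, 2]]

1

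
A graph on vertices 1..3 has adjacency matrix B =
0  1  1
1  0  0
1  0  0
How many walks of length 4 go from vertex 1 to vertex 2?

The number of length-4 walks from vertex 1 to vertex 2 is entry (1,2) of B⁴, where B is the adjacency matrix.
B² = [[2, 0, 0], [0, 1, 1], [0, 1, 1]]
B³ = [[0, 2, 2], [2, 0, 0], [2, 0, 0]]
B⁴ = [[4, 0, 0], [0, 2, 2], [0, 2, 2]]

0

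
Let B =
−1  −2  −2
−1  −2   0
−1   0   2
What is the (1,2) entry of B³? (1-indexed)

−22

B² = [[5, 6, −2], [3, 6, 2], [−1, 2, 6]]
B³ = [[−9, −22, −14], [−11, −18, −2], [−7, −2, 14]]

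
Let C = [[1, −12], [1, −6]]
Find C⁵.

[[601, −2532], [211, −876]]

tr C = −5 and det C = 6, so the characteristic polynomial is λ² − (−5)λ + (6) with roots −2 and −3.
Eigenvectors give P = [[4, 3], [1, 1]] with P⁻¹ = [[1, −3], [−1, 4]], and C = P·diag(−2, −3)·P⁻¹.
Then C⁵ = P·diag(−32, −243)·P⁻¹ = [[−128, −729], [−32, −243]] · [[1, −3], [−1, 4]] = [[601, −2532], [211, −876]].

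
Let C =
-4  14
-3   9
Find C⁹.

tr C = 5 and det C = 6, so the characteristic polynomial is λ² − (5)λ + (6) with roots 3 and 2.
Eigenvectors give P = [[2, 7], [1, 3]] with P⁻¹ = [[-3, 7], [1, -2]], and C = P·diag(3, 2)·P⁻¹.
Then C⁹ = P·diag(19683, 512)·P⁻¹ = [[39366, 3584], [19683, 1536]] · [[-3, 7], [1, -2]] = [[-114514, 268394], [-57513, 134709]].

[[-114514, 268394], [-57513, 134709]]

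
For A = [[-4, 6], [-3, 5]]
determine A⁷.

tr A = 1 and det A = -2, so the characteristic polynomial is λ² − (1)λ + (-2) with roots 2 and -1.
Eigenvectors give P = [[1, -2], [1, -1]] with P⁻¹ = [[-1, 2], [-1, 1]], and A = P·diag(2, -1)·P⁻¹.
Then A⁷ = P·diag(128, -1)·P⁻¹ = [[128, 2], [128, 1]] · [[-1, 2], [-1, 1]] = [[-130, 258], [-129, 257]].

[[-130, 258], [-129, 257]]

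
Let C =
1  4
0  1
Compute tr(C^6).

2

C = I + N where N = [[0, 4], [0, 0]] is strictly upper-triangular, so N^2 = 0.
(I + N)^6 = I + 6·N = [[1, 24], [0, 1]].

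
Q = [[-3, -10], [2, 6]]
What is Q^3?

[[-27, -70], [14, 36]]

tr Q = 3 and det Q = 2, so the characteristic polynomial is λ² − (3)λ + (2) with roots 1 and 2.
Eigenvectors give P = [[5, -2], [-2, 1]] with P⁻¹ = [[1, 2], [2, 5]], and Q = P·diag(1, 2)·P⁻¹.
Then Q^3 = P·diag(1, 8)·P⁻¹ = [[5, -16], [-2, 8]] · [[1, 2], [2, 5]] = [[-27, -70], [14, 36]].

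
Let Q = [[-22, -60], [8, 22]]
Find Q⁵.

tr Q = 0 and det Q = -4, so the characteristic polynomial is λ² − (0)λ + (-4) with roots 2 and -2.
Eigenvectors give P = [[-5, 3], [2, -1]] with P⁻¹ = [[1, 3], [2, 5]], and Q = P·diag(2, -2)·P⁻¹.
Then Q⁵ = P·diag(32, -32)·P⁻¹ = [[-160, -96], [64, 32]] · [[1, 3], [2, 5]] = [[-352, -960], [128, 352]].

[[-352, -960], [128, 352]]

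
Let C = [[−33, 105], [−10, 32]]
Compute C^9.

[[−140853, 424095], [−40390, 121682]]

tr C = −1 and det C = −6, so the characteristic polynomial is λ² − (−1)λ + (−6) with roots 2 and −3.
Eigenvectors give P = [[−3, −7], [−1, −2]] with P⁻¹ = [[2, −7], [−1, 3]], and C = P·diag(2, −3)·P⁻¹.
Then C^9 = P·diag(512, −19683)·P⁻¹ = [[−1536, 137781], [−512, 39366]] · [[2, −7], [−1, 3]] = [[−140853, 424095], [−40390, 121682]].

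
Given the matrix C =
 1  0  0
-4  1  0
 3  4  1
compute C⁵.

C = I + N where N = [[0, 0, 0], [-4, 0, 0], [3, 4, 0]] is strictly lower-triangular, so N³ = 0.
(I + N)⁵ = I + 5·N + 10·N² = [[1, 0, 0], [-20, 1, 0], [-145, 20, 1]].

[[1, 0, 0], [-20, 1, 0], [-145, 20, 1]]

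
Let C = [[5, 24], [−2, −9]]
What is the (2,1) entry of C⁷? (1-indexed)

tr C = −4 and det C = 3, so the characteristic polynomial is λ² − (−4)λ + (3) with roots −3 and −1.
Eigenvectors give P = [[3, 4], [−1, −1]] with P⁻¹ = [[−1, −4], [1, 3]], and C = P·diag(−3, −1)·P⁻¹.
Then C⁷ = P·diag(−2187, −1)·P⁻¹ = [[−6561, −4], [2187, 1]] · [[−1, −4], [1, 3]] = [[6557, 26232], [−2186, −8745]].

−2186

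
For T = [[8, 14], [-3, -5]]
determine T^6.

tr T = 3 and det T = 2, so the characteristic polynomial is λ² − (3)λ + (2) with roots 1 and 2.
Eigenvectors give P = [[2, 7], [-1, -3]] with P⁻¹ = [[-3, -7], [1, 2]], and T = P·diag(1, 2)·P⁻¹.
Then T^6 = P·diag(1, 64)·P⁻¹ = [[2, 448], [-1, -192]] · [[-3, -7], [1, 2]] = [[442, 882], [-189, -377]].

[[442, 882], [-189, -377]]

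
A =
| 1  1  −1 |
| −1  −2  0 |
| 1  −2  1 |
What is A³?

A² = [[−1, 1, −2], [1, 3, 1], [4, 3, 0]]
A³ = [[−4, 1, −1], [−1, −7, 0], [1, −2, −4]]

[[−4, 1, −1], [−1, −7, 0], [1, −2, −4]]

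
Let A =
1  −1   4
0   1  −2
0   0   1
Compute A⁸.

A = I + N where N = [[0, −1, 4], [0, 0, −2], [0, 0, 0]] is strictly upper-triangular, so N³ = 0.
(I + N)⁸ = I + 8·N + 28·N² = [[1, −8, 88], [0, 1, −16], [0, 0, 1]].

[[1, −8, 88], [0, 1, −16], [0, 0, 1]]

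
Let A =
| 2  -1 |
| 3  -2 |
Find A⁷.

[[2, -1], [3, -2]]

A² = I (check: tr A = 0 and det A = -1), so A⁷ = A since 7 is odd.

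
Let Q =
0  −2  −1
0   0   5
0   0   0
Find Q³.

[[0, 0, 0], [0, 0, 0], [0, 0, 0]]

Q is strictly triangular, hence nilpotent: Q³ = 0, so Q³ = 0.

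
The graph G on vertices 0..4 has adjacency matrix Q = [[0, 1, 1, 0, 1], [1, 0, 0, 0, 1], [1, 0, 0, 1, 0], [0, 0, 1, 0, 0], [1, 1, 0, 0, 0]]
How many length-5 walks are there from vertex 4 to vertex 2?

The number of length-5 walks from vertex 4 to vertex 2 is entry (4,2) of Q^5, where Q is the adjacency matrix.
Q^2 = [[3, 1, 0, 1, 1], [1, 2, 1, 0, 1], [0, 1, 2, 0, 1], [1, 0, 0, 1, 0], [1, 1, 1, 0, 2]]
Q^3 = [[2, 4, 4, 0, 4], [4, 2, 1, 1, 3], [4, 1, 0, 2, 1], [0, 1, 2, 0, 1], [4, 3, 1, 1, 2]]
Q^4 = [[12, 6, 2, 4, 6], [6, 7, 5, 1, 6], [2, 5, 6, 0, 5], [4, 1, 0, 2, 1], [6, 6, 5, 1, 7]]
Q^5 = [[14, 18, 16, 2, 18], [18, 12, 7, 5, 13], [16, 7, 2, 6, 7], [2, 5, 6, 0, 5], [18, 13, 7, 5, 12]]

7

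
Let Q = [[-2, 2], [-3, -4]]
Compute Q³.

Q² = [[-2, -12], [18, 10]]
Q³ = [[40, 44], [-66, -4]]

[[40, 44], [-66, -4]]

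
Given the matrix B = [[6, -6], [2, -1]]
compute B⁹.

[[77196, -115026], [38342, -57001]]

tr B = 5 and det B = 6, so the characteristic polynomial is λ² − (5)λ + (6) with roots 2 and 3.
Eigenvectors give P = [[-3, 2], [-2, 1]] with P⁻¹ = [[1, -2], [2, -3]], and B = P·diag(2, 3)·P⁻¹.
Then B⁹ = P·diag(512, 19683)·P⁻¹ = [[-1536, 39366], [-1024, 19683]] · [[1, -2], [2, -3]] = [[77196, -115026], [38342, -57001]].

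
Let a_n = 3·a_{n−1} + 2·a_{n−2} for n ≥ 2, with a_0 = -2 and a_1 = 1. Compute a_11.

-34921

With companion matrix A = [[3, 2], [1, 0]], [a_n, a_{n−1}]ᵀ = A·[a_{n−1}, a_{n−2}]ᵀ, so [a_11, a_10]ᵀ = A¹⁰·[a_1, a_0]ᵀ.
A¹⁰ = [[283667, 159294], [79647, 44726]], giving [a_11, a_10]ᵀ = [[-34921], [-9805]].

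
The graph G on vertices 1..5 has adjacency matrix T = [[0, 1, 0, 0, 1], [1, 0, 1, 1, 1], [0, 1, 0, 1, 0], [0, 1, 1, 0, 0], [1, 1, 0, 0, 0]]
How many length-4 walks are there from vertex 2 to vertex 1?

9

The number of length-4 walks from vertex 2 to vertex 1 is entry (2,1) of T⁴, where T is the adjacency matrix.
T² = [[2, 1, 1, 1, 1], [1, 4, 1, 1, 1], [1, 1, 2, 1, 1], [1, 1, 1, 2, 1], [1, 1, 1, 1, 2]]
T³ = [[2, 5, 2, 2, 3], [5, 4, 5, 5, 5], [2, 5, 2, 3, 2], [2, 5, 3, 2, 2], [3, 5, 2, 2, 2]]
T⁴ = [[8, 9, 7, 7, 7], [9, 20, 9, 9, 9], [7, 9, 8, 7, 7], [7, 9, 7, 8, 7], [7, 9, 7, 7, 8]]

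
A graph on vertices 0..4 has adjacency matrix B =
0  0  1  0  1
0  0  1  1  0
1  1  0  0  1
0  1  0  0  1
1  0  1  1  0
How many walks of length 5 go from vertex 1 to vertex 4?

10

The number of length-5 walks from vertex 1 to vertex 4 is entry (1,4) of B^5, where B is the adjacency matrix.
B^2 = [[2, 1, 1, 1, 1], [1, 2, 0, 0, 2], [1, 0, 3, 2, 1], [1, 0, 2, 2, 0], [1, 2, 1, 0, 3]]
B^3 = [[2, 2, 4, 2, 4], [2, 0, 5, 4, 1], [4, 5, 2, 1, 6], [2, 4, 1, 0, 5], [4, 1, 6, 5, 2]]
B^4 = [[8, 6, 8, 6, 8], [6, 9, 3, 1, 11], [8, 3, 15, 11, 7], [6, 1, 11, 9, 3], [8, 11, 7, 3, 15]]
B^5 = [[16, 14, 22, 14, 22], [14, 4, 26, 20, 10], [22, 26, 18, 10, 34], [14, 20, 10, 4, 26], [22, 10, 34, 26, 18]]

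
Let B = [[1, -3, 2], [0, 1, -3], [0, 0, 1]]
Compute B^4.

B = I + N where N = [[0, -3, 2], [0, 0, -3], [0, 0, 0]] is strictly upper-triangular, so N^3 = 0.
(I + N)^4 = I + 4·N + 6·N^2 = [[1, -12, 62], [0, 1, -12], [0, 0, 1]].

[[1, -12, 62], [0, 1, -12], [0, 0, 1]]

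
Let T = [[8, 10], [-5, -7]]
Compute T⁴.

tr T = 1 and det T = -6, so the characteristic polynomial is λ² − (1)λ + (-6) with roots 3 and -2.
Eigenvectors give P = [[-2, -1], [1, 1]] with P⁻¹ = [[-1, -1], [1, 2]], and T = P·diag(3, -2)·P⁻¹.
Then T⁴ = P·diag(81, 16)·P⁻¹ = [[-162, -16], [81, 16]] · [[-1, -1], [1, 2]] = [[146, 130], [-65, -49]].

[[146, 130], [-65, -49]]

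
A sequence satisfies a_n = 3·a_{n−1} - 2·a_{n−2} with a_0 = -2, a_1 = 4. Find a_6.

376

With companion matrix T = [[3, -2], [1, 0]], [a_n, a_{n−1}]ᵀ = T·[a_{n−1}, a_{n−2}]ᵀ, so [a_6, a_5]ᵀ = T⁵·[a_1, a_0]ᵀ.
T⁵ = [[63, -62], [31, -30]], giving [a_6, a_5]ᵀ = [[376], [184]].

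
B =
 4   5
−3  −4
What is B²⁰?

B² = I (check: tr B = 0 and det B = −1), so B²⁰ = I since 20 is even.

[[1, 0], [0, 1]]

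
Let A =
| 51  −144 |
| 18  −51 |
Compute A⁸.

[[6561, 0], [0, 6561]]

tr A = 0 and det A = −9, so the characteristic polynomial is λ² − (0)λ + (−9) with roots 3 and −3.
Eigenvectors give P = [[3, −8], [1, −3]] with P⁻¹ = [[3, −8], [1, −3]], and A = P·diag(3, −3)·P⁻¹.
Then A⁸ = P·diag(6561, 6561)·P⁻¹ = [[19683, −52488], [6561, −19683]] · [[3, −8], [1, −3]] = [[6561, 0], [0, 6561]].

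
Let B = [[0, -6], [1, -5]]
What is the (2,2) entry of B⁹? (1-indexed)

-58025

tr B = -5 and det B = 6, so the characteristic polynomial is λ² − (-5)λ + (6) with roots -2 and -3.
Eigenvectors give P = [[3, 2], [1, 1]] with P⁻¹ = [[1, -2], [-1, 3]], and B = P·diag(-2, -3)·P⁻¹.
Then B⁹ = P·diag(-512, -19683)·P⁻¹ = [[-1536, -39366], [-512, -19683]] · [[1, -2], [-1, 3]] = [[37830, -115026], [19171, -58025]].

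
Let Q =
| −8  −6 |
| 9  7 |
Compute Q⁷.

tr Q = −1 and det Q = −2, so the characteristic polynomial is λ² − (−1)λ + (−2) with roots 1 and −2.
Eigenvectors give P = [[2, 1], [−3, −1]] with P⁻¹ = [[−1, −1], [3, 2]], and Q = P·diag(1, −2)·P⁻¹.
Then Q⁷ = P·diag(1, −128)·P⁻¹ = [[2, −128], [−3, 128]] · [[−1, −1], [3, 2]] = [[−386, −258], [387, 259]].

[[−386, −258], [387, 259]]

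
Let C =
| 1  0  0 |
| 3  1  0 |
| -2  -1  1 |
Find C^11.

C = I + N where N = [[0, 0, 0], [3, 0, 0], [-2, -1, 0]] is strictly lower-triangular, so N^3 = 0.
(I + N)^11 = I + 11·N + 55·N^2 = [[1, 0, 0], [33, 1, 0], [-187, -11, 1]].

[[1, 0, 0], [33, 1, 0], [-187, -11, 1]]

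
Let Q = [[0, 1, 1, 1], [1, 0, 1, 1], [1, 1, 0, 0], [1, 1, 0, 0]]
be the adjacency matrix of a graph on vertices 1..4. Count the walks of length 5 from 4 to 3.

The number of length-5 walks from vertex 4 to vertex 3 is entry (4,3) of Q⁵, where Q is the adjacency matrix.
Q² = [[3, 2, 1, 1], [2, 3, 1, 1], [1, 1, 2, 2], [1, 1, 2, 2]]
Q³ = [[4, 5, 5, 5], [5, 4, 5, 5], [5, 5, 2, 2], [5, 5, 2, 2]]
Q⁴ = [[15, 14, 9, 9], [14, 15, 9, 9], [9, 9, 10, 10], [9, 9, 10, 10]]
Q⁵ = [[32, 33, 29, 29], [33, 32, 29, 29], [29, 29, 18, 18], [29, 29, 18, 18]]

18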